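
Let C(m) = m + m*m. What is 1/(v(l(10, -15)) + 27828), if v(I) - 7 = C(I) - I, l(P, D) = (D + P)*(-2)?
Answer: 1/27935 ≈ 3.5797e-5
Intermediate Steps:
C(m) = m + m²
l(P, D) = -2*D - 2*P
v(I) = 7 - I + I*(1 + I) (v(I) = 7 + (I*(1 + I) - I) = 7 + (-I + I*(1 + I)) = 7 - I + I*(1 + I))
1/(v(l(10, -15)) + 27828) = 1/((7 + (-2*(-15) - 2*10)²) + 27828) = 1/((7 + (30 - 20)²) + 27828) = 1/((7 + 10²) + 27828) = 1/((7 + 100) + 27828) = 1/(107 + 27828) = 1/27935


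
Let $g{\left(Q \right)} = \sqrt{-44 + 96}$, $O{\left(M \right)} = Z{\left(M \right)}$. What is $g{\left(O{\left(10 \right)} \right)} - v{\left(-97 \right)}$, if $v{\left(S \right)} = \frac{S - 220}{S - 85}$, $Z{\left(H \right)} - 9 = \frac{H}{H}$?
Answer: $- \frac{317}{182} + 2 \sqrt{13} \approx 5.4693$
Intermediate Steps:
$Z{\left(H \right)} = 10$ ($Z{\left(H \right)} = 9 + \frac{H}{H} = 9 + 1 = 10$)
$O{\left(M \right)} = 10$
$g{\left(Q \right)} = 2 \sqrt{13}$ ($g{\left(Q \right)} = \sqrt{52} = 2 \sqrt{13}$)
$v{\left(S \right)} = \frac{-220 + S}{-85 + S}$
$g{\left(O{\left(10 \right)} \right)} - v{\left(-97 \right)} = 2 \sqrt{13} - \frac{-220 - 97}{-85 - 97} = 2 \sqrt{13} - \frac{1}{-182} \left(-317\right) = 2 \sqrt{13} - \left(- \frac{1}{182}\right) \left(-317\right) = 2 \sqrt{13} - \frac{317}{182} = - \frac{317}{182} + 2 \sqrt{13}$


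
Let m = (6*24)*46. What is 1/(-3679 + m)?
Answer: 1/2945 ≈ 0.00033956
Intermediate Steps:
m = 6624 (m = 144*46 = 6624)
1/(-3679 + m) = 1/(-3679 + 6624) = 1/2945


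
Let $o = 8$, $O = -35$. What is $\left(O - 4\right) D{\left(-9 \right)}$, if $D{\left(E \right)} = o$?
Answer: $-312$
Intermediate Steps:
$D{\left(E \right)} = 8$
$\left(O - 4\right) D{\left(-9 \right)} = \left(-35 - 4\right) 8 = \left(-39\right) 8 = -312$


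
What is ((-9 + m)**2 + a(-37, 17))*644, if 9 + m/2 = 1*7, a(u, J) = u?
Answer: 85008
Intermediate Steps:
m = -4 (m = -18 + 2*(1*7) = -18 + 2*7 = -18 + 14 = -4)
((-9 + m)**2 + a(-37, 17))*644 = ((-9 - 4)**2 - 37)*644 = ((-13)**2 - 37)*644 = (169 - 37)*644 = 132*644 = 85008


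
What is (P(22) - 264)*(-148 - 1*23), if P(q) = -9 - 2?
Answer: 47025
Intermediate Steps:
P(q) = -11
(P(22) - 264)*(-148 - 1*23) = (-11 - 264)*(-148 - 1*23) = -275*(-148 - 23) = -275*(-171) = 47025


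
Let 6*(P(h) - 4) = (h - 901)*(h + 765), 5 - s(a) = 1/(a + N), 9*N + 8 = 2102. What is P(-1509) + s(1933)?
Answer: 1941621950/6497 ≈ 2.9885e+5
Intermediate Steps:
N = 698/3 (N = -8/9 + (1/9)*2102 = -8/9 + 2102/9 = 698/3 ≈ 232.67)
s(a) = 5 - 1/(698/3 + a) (s(a) = 5 - 1/(a + 698/3) = 5 - 1/(698/3 + a))
P(h) = 4 + (-901 + h)*(765 + h)/6 (P(h) = 4 + ((h - 901)*(h + 765))/6 = 4 + ((-901 + h)*(765 + h))/6 = 4 + (-901 + h)*(765 + h)/6)
P(-1509) + s(1933) = (-229747/2 - 68/3*(-1509) + (1/6)*(-1509)**2) + (3487 + 15*1933)/(698 + 3*1933) = (-229747/2 + 34204 + (1/6)*2277081) + (3487 + 28995)/(698 + 5799) = (-229747/2 + 34204 + 759027/2) + 32482/6497 = 298844 + (1/6497)*32482 = 298844 + 32482/6497 = 1941621950/6497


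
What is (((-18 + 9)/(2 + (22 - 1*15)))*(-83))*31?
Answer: 2573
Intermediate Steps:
(((-18 + 9)/(2 + (22 - 1*15)))*(-83))*31 = (-9/(2 + (22 - 15))*(-83))*31 = (-9/(2 + 7)*(-83))*31 = (-9/9*(-83))*31 = (-9*1/9*(-83))*31 = -1*(-83)*31 = 83*31 = 2573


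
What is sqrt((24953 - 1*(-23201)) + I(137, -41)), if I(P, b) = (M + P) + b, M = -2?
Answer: 2*sqrt(12062) ≈ 219.65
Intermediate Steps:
I(P, b) = -2 + P + b (I(P, b) = (-2 + P) + b = -2 + P + b)
sqrt((24953 - 1*(-23201)) + I(137, -41)) = sqrt((24953 - 1*(-23201)) + (-2 + 137 - 41)) = sqrt((24953 + 23201) + 94) = sqrt(48154 + 94) = sqrt(48248) = 2*sqrt(12062)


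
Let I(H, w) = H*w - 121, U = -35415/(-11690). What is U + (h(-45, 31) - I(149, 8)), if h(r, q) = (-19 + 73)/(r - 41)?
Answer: -107430471/100534 ≈ -1068.6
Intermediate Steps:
U = 7083/2338 (U = -35415*(-1/11690) = 7083/2338 ≈ 3.0295)
I(H, w) = -121 + H*w
h(r, q) = 54/(-41 + r)
U + (h(-45, 31) - I(149, 8)) = 7083/2338 + (54/(-41 - 45) - (-121 + 149*8)) = 7083/2338 + (54/(-86) - (-121 + 1192)) = 7083/2338 + (54*(-1/86) - 1*1071) = 7083/2338 + (-27/43 - 1071) = 7083/2338 - 46080/43 = -107430471/100534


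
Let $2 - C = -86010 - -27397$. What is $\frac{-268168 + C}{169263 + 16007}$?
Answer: $- \frac{209553}{185270} \approx -1.1311$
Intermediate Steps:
$C = 58615$ ($C = 2 - \left(-86010 - -27397\right) = 2 - \left(-86010 + 27397\right) = 2 - -58613 = 2 + 58613 = 58615$)
$\frac{-268168 + C}{169263 + 16007} = \frac{-268168 + 58615}{169263 + 16007} = - \frac{209553}{185270}$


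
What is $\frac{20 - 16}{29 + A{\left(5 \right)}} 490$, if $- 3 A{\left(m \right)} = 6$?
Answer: $\frac{1960}{27} \approx 72.593$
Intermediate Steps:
$A{\left(m \right)} = -2$ ($A{\left(m \right)} = \left(- \frac{1}{3}\right) 6 = -2$)
$\frac{20 - 16}{29 + A{\left(5 \right)}} 490 = \frac{20 - 16}{29 - 2} \cdot 490 = \frac{4}{27} \cdot 490 = \frac{1960}{27}$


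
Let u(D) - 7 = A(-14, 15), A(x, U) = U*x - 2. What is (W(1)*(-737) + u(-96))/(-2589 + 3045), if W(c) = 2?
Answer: -1679/456 ≈ -3.6820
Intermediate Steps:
A(x, U) = -2 + U*x
u(D) = -205 (u(D) = 7 + (-2 + 15*(-14)) = 7 + (-2 - 210) = 7 - 212 = -205)
(W(1)*(-737) + u(-96))/(-2589 + 3045) = (2*(-737) - 205)/(-2589 + 3045) = (-1474 - 205)/456 = -1679*1/456 = -1679/456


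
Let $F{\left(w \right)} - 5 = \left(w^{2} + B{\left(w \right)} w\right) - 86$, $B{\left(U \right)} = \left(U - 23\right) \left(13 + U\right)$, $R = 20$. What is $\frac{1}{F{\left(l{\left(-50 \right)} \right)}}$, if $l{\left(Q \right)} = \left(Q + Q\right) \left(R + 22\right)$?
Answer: $- \frac{1}{74245504281} \approx -1.3469 \cdot 10^{-11}$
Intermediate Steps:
$B{\left(U \right)} = \left(-23 + U\right) \left(13 + U\right)$
$l{\left(Q \right)} = 84 Q$ ($l{\left(Q \right)} = \left(Q + Q\right) \left(20 + 22\right) = 2 Q 42 = 84 Q$)
$F{\left(w \right)} = -81 + w^{2} + w \left(-299 + w^{2} - 10 w\right)$ ($F{\left(w \right)} = 5 - \left(86 - w^{2} - \left(-299 + w^{2} - 10 w\right) w\right) = 5 - \left(86 - w^{2} - w \left(-299 + w^{2} - 10 w\right)\right) = 5 + \left(-86 + w^{2} + w \left(-299 + w^{2} - 10 w\right)\right) = -81 + w^{2} + w \left(-299 + w^{2} - 10 w\right)$)
$\frac{1}{F{\left(l{\left(-50 \right)} \right)}} = \frac{1}{-81 + \left(84 \left(-50\right)\right)^{3} - 299 \cdot 84 \left(-50\right) - 9 \left(84 \left(-50\right)\right)^{2}} = \frac{1}{-81 + \left(-4200\right)^{3} - -1255800 - 9 \left(-4200\right)^{2}} = \frac{1}{-81 - 74088000000 + 1255800 - 158760000} = \frac{1}{-74245504281} = - \frac{1}{74245504281}$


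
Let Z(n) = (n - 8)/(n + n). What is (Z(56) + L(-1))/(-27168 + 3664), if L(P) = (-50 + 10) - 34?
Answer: 515/164528 ≈ 0.0031302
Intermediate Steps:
Z(n) = (-8 + n)/(2*n) (Z(n) = (-8 + n)/((2*n)) = (-8 + n)*(1/(2*n)) = (-8 + n)/(2*n))
L(P) = -74 (L(P) = -40 - 34 = -74)
(Z(56) + L(-1))/(-27168 + 3664) = ((½)*(-8 + 56)/56 - 74)/(-27168 + 3664) = ((½)*(1/56)*48 - 74)/(-23504) = (3/7 - 74)*(-1/23504) = -515/7*(-1/23504) = 515/164528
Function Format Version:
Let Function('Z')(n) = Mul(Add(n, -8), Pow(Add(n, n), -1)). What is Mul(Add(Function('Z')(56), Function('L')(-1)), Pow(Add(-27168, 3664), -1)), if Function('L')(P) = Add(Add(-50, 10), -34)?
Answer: Rational(515, 164528) ≈ 0.0031302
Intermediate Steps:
Function('Z')(n) = Mul(Rational(1, 2), Pow(n, -1), Add(-8, n)) (Function('Z')(n) = Mul(Add(-8, n), Pow(Mul(2, n), -1)) = Mul(Add(-8, n), Mul(Rational(1, 2), Pow(n, -1))) = Mul(Rational(1, 2), Pow(n, -1), Add(-8, n)))
Function('L')(P) = -74 (Function('L')(P) = Add(-40, -34) = -74)
Mul(Add(Function('Z')(56), Function('L')(-1)), Pow(Add(-27168, 3664), -1)) = Mul(Add(Mul(Rational(1, 2), Pow(56, -1), Add(-8, 56)), -74), Pow(Add(-27168, 3664), -1)) = Mul(Add(Mul(Rational(1, 2), Rational(1, 56), 48), -74), Pow(-23504, -1)) = Mul(Add(Rational(3, 7), -74), Rational(-1, 23504)) = Mul(Rational(-515, 7), Rational(-1, 23504)) = Rational(515, 164528)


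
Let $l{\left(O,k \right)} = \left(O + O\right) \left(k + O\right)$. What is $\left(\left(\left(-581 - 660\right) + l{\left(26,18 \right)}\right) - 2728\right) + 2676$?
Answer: $995$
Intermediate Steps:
$l{\left(O,k \right)} = 2 O \left(O + k\right)$
$\left(\left(\left(-581 - 660\right) + l{\left(26,18 \right)}\right) - 2728\right) + 2676 = \left(\left(\left(-581 - 660\right) + 2 \cdot 26 \left(26 + 18\right)\right) - 2728\right) + 2676 = \left(\left(-1241 + 2 \cdot 26 \cdot 44\right) - 2728\right) + 2676 = \left(\left(-1241 + 2288\right) - 2728\right) + 2676 = \left(1047 - 2728\right) + 2676 = -1681 + 2676 = 995$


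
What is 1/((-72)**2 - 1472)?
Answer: 1/3712 ≈ 0.00026940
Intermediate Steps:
1/((-72)**2 - 1472) = 1/(5184 - 1472) = 1/3712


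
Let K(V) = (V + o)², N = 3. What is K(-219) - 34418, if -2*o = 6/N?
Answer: 13982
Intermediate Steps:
o = -1 (o = -3/3 = -½*2 = -1)
K(V) = (-1 + V)² (K(V) = (V - 1)² = (-1 + V)²)
K(-219) - 34418 = (-1 - 219)² - 34418 = (-220)² - 34418 = 48400 - 34418 = 13982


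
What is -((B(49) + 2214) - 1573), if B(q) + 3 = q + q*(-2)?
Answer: -589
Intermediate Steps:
B(q) = -3 - q (B(q) = -3 + (q + q*(-2)) = -3 + (q - 2*q) = -3 - q)
-((B(49) + 2214) - 1573) = -(((-3 - 1*49) + 2214) - 1573) = -(((-3 - 49) + 2214) - 1573) = -((-52 + 2214) - 1573) = -(2162 - 1573) = -1*589 = -589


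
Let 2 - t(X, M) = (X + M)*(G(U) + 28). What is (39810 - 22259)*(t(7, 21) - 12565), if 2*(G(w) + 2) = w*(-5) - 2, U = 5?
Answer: -226636063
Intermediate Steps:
G(w) = -3 - 5*w/2 (G(w) = -2 + (w*(-5) - 2)/2 = -2 + (-5*w - 2)/2 = -2 + (-2 - 5*w)/2 = -2 + (-1 - 5*w/2) = -3 - 5*w/2)
t(X, M) = 2 - 25*M/2 - 25*X/2 (t(X, M) = 2 - (X + M)*((-3 - 5/2*5) + 28) = 2 - (M + X)*((-3 - 25/2) + 28) = 2 - (M + X)*(-31/2 + 28) = 2 - (M + X)*25/2 = 2 - (25*M/2 + 25*X/2) = 2 + (-25*M/2 - 25*X/2) = 2 - 25*M/2 - 25*X/2)
(39810 - 22259)*(t(7, 21) - 12565) = (39810 - 22259)*((2 - 25/2*21 - 25/2*7) - 12565) = 17551*((2 - 525/2 - 175/2) - 12565) = 17551*(-348 - 12565) = 17551*(-12913) = -226636063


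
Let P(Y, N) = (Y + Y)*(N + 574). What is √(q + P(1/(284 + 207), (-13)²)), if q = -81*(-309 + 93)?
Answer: √4218682802/491 ≈ 132.28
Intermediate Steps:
q = 17496 (q = -81*(-216) = 17496)
P(Y, N) = 2*Y*(574 + N) (P(Y, N) = (2*Y)*(574 + N) = 2*Y*(574 + N))
√(q + P(1/(284 + 207), (-13)²)) = √(17496 + 2*(574 + (-13)²)/(284 + 207)) = √(17496 + 2*(574 + 169)/491) = √(17496 + 2*(1/491)*743) = √(17496 + 1486/491) = √(8592022/491) = √4218682802/491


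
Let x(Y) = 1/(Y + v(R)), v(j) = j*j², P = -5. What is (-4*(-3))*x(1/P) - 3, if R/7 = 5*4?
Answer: -13719979/4573333 ≈ -3.0000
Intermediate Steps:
R = 140 (R = 7*(5*4) = 7*20 = 140)
v(j) = j³
x(Y) = 1/(2744000 + Y) (x(Y) = 1/(Y + 140³) = 1/(Y + 2744000) = 1/(2744000 + Y))
(-4*(-3))*x(1/P) - 3 = (-4*(-3))/(2744000 + 1/(-5)) - 3 = 12/(2744000 - ⅕) - 3 = 12/(13719999/5) - 3 = 12*(5/13719999) - 3 = 20/4573333 - 3 = -13719979/4573333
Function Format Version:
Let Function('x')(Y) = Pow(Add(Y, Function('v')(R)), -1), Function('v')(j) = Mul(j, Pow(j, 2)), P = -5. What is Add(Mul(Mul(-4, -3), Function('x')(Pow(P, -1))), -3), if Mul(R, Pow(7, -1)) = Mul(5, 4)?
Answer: Rational(-13719979, 4573333) ≈ -3.0000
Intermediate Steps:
R = 140 (R = Mul(7, Mul(5, 4)) = Mul(7, 20) = 140)
Function('v')(j) = Pow(j, 3)
Function('x')(Y) = Pow(Add(2744000, Y), -1) (Function('x')(Y) = Pow(Add(Y, Pow(140, 3)), -1) = Pow(Add(Y, 2744000), -1) = Pow(Add(2744000, Y), -1))
Add(Mul(Mul(-4, -3), Function('x')(Pow(P, -1))), -3) = Add(Mul(Mul(-4, -3), Pow(Add(2744000, Pow(-5, -1)), -1)), -3) = Add(Mul(12, Pow(Add(2744000, Rational(-1, 5)), -1)), -3) = Add(Mul(12, Pow(Rational(13719999, 5), -1)), -3) = Add(Mul(12, Rational(5, 13719999)), -3) = Add(Rational(20, 4573333), -3) = Rational(-13719979, 4573333)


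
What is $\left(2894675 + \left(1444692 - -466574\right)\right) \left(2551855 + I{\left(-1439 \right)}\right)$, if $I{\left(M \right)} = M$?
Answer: $12257148821456$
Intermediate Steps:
$\left(2894675 + \left(1444692 - -466574\right)\right) \left(2551855 + I{\left(-1439 \right)}\right) = \left(2894675 + \left(1444692 - -466574\right)\right) \left(2551855 - 1439\right) = \left(2894675 + \left(1444692 + 466574\right)\right) 2550416 = \left(2894675 + 1911266\right) 2550416 = 4805941 \cdot 2550416 = 12257148821456$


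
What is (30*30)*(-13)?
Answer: -11700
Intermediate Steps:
(30*30)*(-13) = 900*(-13) = -11700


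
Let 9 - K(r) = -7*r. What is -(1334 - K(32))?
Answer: -1101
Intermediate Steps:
K(r) = 9 + 7*r (K(r) = 9 - (-7)*r = 9 + 7*r)
-(1334 - K(32)) = -(1334 - (9 + 7*32)) = -(1334 - (9 + 224)) = -(1334 - 1*233) = -(1334 - 233) = -1*1101 = -1101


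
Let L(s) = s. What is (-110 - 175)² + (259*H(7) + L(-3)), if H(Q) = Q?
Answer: 83035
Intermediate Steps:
(-110 - 175)² + (259*H(7) + L(-3)) = (-110 - 175)² + (259*7 - 3) = (-285)² + (1813 - 3) = 81225 + 1810 = 83035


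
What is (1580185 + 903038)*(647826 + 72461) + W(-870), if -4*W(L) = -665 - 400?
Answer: 7154532981069/4 ≈ 1.7886e+12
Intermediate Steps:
W(L) = 1065/4 (W(L) = -(-665 - 400)/4 = -¼*(-1065) = 1065/4)
(1580185 + 903038)*(647826 + 72461) + W(-870) = (1580185 + 903038)*(647826 + 72461) + 1065/4 = 2483223*720287 + 1065/4 = 1788633245001 + 1065/4 = 7154532981069/4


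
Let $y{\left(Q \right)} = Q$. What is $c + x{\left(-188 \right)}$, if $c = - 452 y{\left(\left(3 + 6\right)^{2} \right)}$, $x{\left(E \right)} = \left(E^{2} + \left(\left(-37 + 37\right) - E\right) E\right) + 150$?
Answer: $-36462$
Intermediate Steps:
$x{\left(E \right)} = 150$ ($x{\left(E \right)} = \left(E^{2} + \left(0 - E\right) E\right) + 150 = \left(E^{2} + - E E\right) + 150 = \left(E^{2} - E^{2}\right) + 150 = 0 + 150 = 150$)
$c = -36612$ ($c = - 452 \left(3 + 6\right)^{2} = - 452 \cdot 9^{2} = \left(-452\right) 81 = -36612$)
$c + x{\left(-188 \right)} = -36612 + 150 = -36462$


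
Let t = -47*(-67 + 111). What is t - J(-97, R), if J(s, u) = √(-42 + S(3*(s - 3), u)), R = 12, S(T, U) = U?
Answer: -2068 - I*√30 ≈ -2068.0 - 5.4772*I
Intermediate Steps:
J(s, u) = √(-42 + u)
t = -2068 (t = -47*44 = -2068)
t - J(-97, R) = -2068 - √(-42 + 12) = -2068 - √(-30) = -2068 - I*√30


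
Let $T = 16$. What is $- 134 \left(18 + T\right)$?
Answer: $-4556$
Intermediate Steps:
$- 134 \left(18 + T\right) = - 134 \left(18 + 16\right) = \left(-134\right) 34 = -4556$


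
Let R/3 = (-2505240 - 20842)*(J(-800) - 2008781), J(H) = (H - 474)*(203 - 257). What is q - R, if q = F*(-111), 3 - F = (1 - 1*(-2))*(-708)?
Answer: -14701683802407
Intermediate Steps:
F = 2127 (F = 3 - (1 - 1*(-2))*(-708) = 3 - (1 + 2)*(-708) = 3 - 3*(-708) = 3 - 1*(-2124) = 3 + 2124 = 2127)
J(H) = 25596 - 54*H (J(H) = (-474 + H)*(-54) = 25596 - 54*H)
q = -236097 (q = 2127*(-111) = -236097)
R = 14701683566310 (R = 3*((-2505240 - 20842)*((25596 - 54*(-800)) - 2008781)) = 3*(-2526082*((25596 + 43200) - 2008781)) = 3*(-2526082*(68796 - 2008781)) = 3*(-2526082*(-1939985)) = 3*4900561188770 = 14701683566310)
q - R = -236097 - 1*14701683566310 = -236097 - 14701683566310 = -14701683802407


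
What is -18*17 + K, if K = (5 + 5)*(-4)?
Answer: -346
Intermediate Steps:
K = -40 (K = 10*(-4) = -40)
-18*17 + K = -18*17 - 40 = -306 - 40 = -346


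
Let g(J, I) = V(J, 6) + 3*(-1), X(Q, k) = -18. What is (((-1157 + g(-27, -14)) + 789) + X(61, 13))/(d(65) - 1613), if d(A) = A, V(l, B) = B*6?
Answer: 353/1548 ≈ 0.22804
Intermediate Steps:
V(l, B) = 6*B
g(J, I) = 33 (g(J, I) = 6*6 + 3*(-1) = 36 - 3 = 33)
(((-1157 + g(-27, -14)) + 789) + X(61, 13))/(d(65) - 1613) = (((-1157 + 33) + 789) - 18)/(65 - 1613) = ((-1124 + 789) - 18)/(-1548) = (-335 - 18)*(-1/1548) = -353*(-1/1548) = 353/1548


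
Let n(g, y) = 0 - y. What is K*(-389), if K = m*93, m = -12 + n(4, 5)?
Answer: 615009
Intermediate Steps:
n(g, y) = -y
m = -17 (m = -12 - 1*5 = -12 - 5 = -17)
K = -1581 (K = -17*93 = -1581)
K*(-389) = -1581*(-389) = 615009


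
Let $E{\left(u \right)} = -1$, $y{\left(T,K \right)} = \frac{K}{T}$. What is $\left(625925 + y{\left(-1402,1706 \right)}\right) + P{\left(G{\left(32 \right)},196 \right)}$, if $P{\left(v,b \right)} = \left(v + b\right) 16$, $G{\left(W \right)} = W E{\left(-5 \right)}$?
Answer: $\frac{440611996}{701} \approx 6.2855 \cdot 10^{5}$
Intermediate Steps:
$G{\left(W \right)} = - W$ ($G{\left(W \right)} = W \left(-1\right) = - W$)
$P{\left(v,b \right)} = 16 b + 16 v$ ($P{\left(v,b \right)} = \left(b + v\right) 16 = 16 b + 16 v$)
$\left(625925 + y{\left(-1402,1706 \right)}\right) + P{\left(G{\left(32 \right)},196 \right)} = \left(625925 + \frac{1706}{-1402}\right) + \left(16 \cdot 196 + 16 \left(\left(-1\right) 32\right)\right) = \left(625925 + 1706 \left(- \frac{1}{1402}\right)\right) + \left(3136 + 16 \left(-32\right)\right) = \left(625925 - \frac{853}{701}\right) + \left(3136 - 512\right) = \frac{438772572}{701} + 2624 = \frac{440611996}{701}$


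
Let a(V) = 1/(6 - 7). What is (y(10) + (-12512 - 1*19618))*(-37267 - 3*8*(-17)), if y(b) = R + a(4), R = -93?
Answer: 1187744416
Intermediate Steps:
a(V) = -1 (a(V) = 1/(-1) = -1)
y(b) = -94 (y(b) = -93 - 1 = -94)
(y(10) + (-12512 - 1*19618))*(-37267 - 3*8*(-17)) = (-94 + (-12512 - 1*19618))*(-37267 - 3*8*(-17)) = (-94 + (-12512 - 19618))*(-37267 - 24*(-17)) = (-94 - 32130)*(-37267 + 408) = -32224*(-36859) = 1187744416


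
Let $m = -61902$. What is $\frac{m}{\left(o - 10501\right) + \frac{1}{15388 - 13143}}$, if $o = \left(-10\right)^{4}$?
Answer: $\frac{69484995}{562372} \approx 123.56$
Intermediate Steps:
$o = 10000$
$\frac{m}{\left(o - 10501\right) + \frac{1}{15388 - 13143}} = - \frac{61902}{\left(10000 - 10501\right) + \frac{1}{15388 - 13143}} = - \frac{61902}{\left(10000 - 10501\right) + \frac{1}{2245}} = - \frac{61902}{-501 + \frac{1}{2245}} = - \frac{61902}{- \frac{1124744}{2245}} = \left(-61902\right) \left(- \frac{2245}{1124744}\right) = \frac{69484995}{562372}$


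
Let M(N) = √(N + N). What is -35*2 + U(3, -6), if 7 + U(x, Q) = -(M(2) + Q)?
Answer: -73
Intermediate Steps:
M(N) = √2*√N (M(N) = √(2*N) = √2*√N)
U(x, Q) = -9 - Q (U(x, Q) = -7 - (√2*√2 + Q) = -7 - (2 + Q) = -7 + (-2 - Q) = -9 - Q)
-35*2 + U(3, -6) = -35*2 + (-9 - 1*(-6)) = -70 + (-9 + 6) = -70 - 3 = -73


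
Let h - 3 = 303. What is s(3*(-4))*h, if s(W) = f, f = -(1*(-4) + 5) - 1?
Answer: -612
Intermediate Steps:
h = 306 (h = 3 + 303 = 306)
f = -2 (f = -(-4 + 5) - 1 = -1*1 - 1 = -1 - 1 = -2)
s(W) = -2
s(3*(-4))*h = -2*306 = -612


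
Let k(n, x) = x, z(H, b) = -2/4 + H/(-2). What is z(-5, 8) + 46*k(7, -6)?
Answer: -274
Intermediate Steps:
z(H, b) = -½ - H/2 (z(H, b) = -2*¼ + H*(-½) = -½ - H/2)
z(-5, 8) + 46*k(7, -6) = (-½ - ½*(-5)) + 46*(-6) = (-½ + 5/2) - 276 = 2 - 276 = -274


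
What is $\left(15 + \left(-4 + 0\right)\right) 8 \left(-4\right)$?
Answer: $-352$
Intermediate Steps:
$\left(15 + \left(-4 + 0\right)\right) 8 \left(-4\right) = \left(15 - 4\right) 8 \left(-4\right) = 11 \cdot 8 \left(-4\right) = 88 \left(-4\right) = -352$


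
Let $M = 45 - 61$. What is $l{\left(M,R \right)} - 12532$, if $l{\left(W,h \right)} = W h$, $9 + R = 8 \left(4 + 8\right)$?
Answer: $-13924$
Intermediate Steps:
$R = 87$ ($R = -9 + 8 \left(4 + 8\right) = -9 + 8 \cdot 12 = -9 + 96 = 87$)
$M = -16$ ($M = 45 - 61 = -16$)
$l{\left(M,R \right)} - 12532 = \left(-16\right) 87 - 12532 = -1392 - 12532 = -13924$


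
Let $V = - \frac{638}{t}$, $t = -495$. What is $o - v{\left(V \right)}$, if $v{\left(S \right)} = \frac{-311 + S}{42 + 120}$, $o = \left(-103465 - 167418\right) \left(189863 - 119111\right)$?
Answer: $- \frac{139716597162703}{7290} \approx -1.9166 \cdot 10^{10}$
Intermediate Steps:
$o = -19165514016$ ($o = \left(-270883\right) 70752 = -19165514016$)
$V = \frac{58}{45}$ ($V = - \frac{638}{-495} = \left(-638\right) \left(- \frac{1}{495}\right) = \frac{58}{45} \approx 1.2889$)
$v{\left(S \right)} = - \frac{311}{162} + \frac{S}{162}$ ($v{\left(S \right)} = \frac{-311 + S}{162} = \left(-311 + S\right) \frac{1}{162} = - \frac{311}{162} + \frac{S}{162}$)
$o - v{\left(V \right)} = -19165514016 - \left(- \frac{311}{162} + \frac{1}{162} \cdot \frac{58}{45}\right) = -19165514016 - \left(- \frac{311}{162} + \frac{29}{3645}\right) = -19165514016 - - \frac{13937}{7290} = -19165514016 + \frac{13937}{7290} = - \frac{139716597162703}{7290}$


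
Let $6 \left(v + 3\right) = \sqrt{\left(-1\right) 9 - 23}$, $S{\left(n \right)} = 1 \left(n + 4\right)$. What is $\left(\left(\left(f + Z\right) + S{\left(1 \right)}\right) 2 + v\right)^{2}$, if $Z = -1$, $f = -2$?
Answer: $\frac{1}{9} + \frac{4 i \sqrt{2}}{3} \approx 0.11111 + 1.8856 i$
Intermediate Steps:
$S{\left(n \right)} = 4 + n$ ($S{\left(n \right)} = 1 \left(4 + n\right) = 4 + n$)
$v = -3 + \frac{2 i \sqrt{2}}{3}$ ($v = -3 + \frac{\sqrt{\left(-1\right) 9 - 23}}{6} = -3 + \frac{\sqrt{-9 - 23}}{6} = -3 + \frac{\sqrt{-32}}{6} = -3 + \frac{4 i \sqrt{2}}{6} = -3 + \frac{2 i \sqrt{2}}{3} \approx -3.0 + 0.94281 i$)
$\left(\left(\left(f + Z\right) + S{\left(1 \right)}\right) 2 + v\right)^{2} = \left(\left(\left(-2 - 1\right) + \left(4 + 1\right)\right) 2 - \left(3 - \frac{2 i \sqrt{2}}{3}\right)\right)^{2} = \left(\left(-3 + 5\right) 2 - \left(3 - \frac{2 i \sqrt{2}}{3}\right)\right)^{2} = \left(2 \cdot 2 - \left(3 - \frac{2 i \sqrt{2}}{3}\right)\right)^{2} = \left(4 - \left(3 - \frac{2 i \sqrt{2}}{3}\right)\right)^{2} = \left(1 + \frac{2 i \sqrt{2}}{3}\right)^{2}$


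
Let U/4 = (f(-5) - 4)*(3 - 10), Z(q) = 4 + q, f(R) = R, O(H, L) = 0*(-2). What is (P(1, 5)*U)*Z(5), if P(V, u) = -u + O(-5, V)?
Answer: -11340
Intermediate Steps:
O(H, L) = 0
P(V, u) = -u (P(V, u) = -u + 0 = -u)
U = 252 (U = 4*((-5 - 4)*(3 - 10)) = 4*(-9*(-7)) = 4*63 = 252)
(P(1, 5)*U)*Z(5) = (-1*5*252)*(4 + 5) = -5*252*9 = -1260*9 = -11340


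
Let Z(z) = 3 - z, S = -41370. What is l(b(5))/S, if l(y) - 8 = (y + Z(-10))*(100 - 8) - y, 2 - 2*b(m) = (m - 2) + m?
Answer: -133/5910 ≈ -0.022504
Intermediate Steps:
b(m) = 2 - m (b(m) = 1 - ((m - 2) + m)/2 = 1 - ((-2 + m) + m)/2 = 1 - (-2 + 2*m)/2 = 1 + (1 - m) = 2 - m)
l(y) = 1204 + 91*y (l(y) = 8 + ((y + (3 - 1*(-10)))*(100 - 8) - y) = 8 + ((y + (3 + 10))*92 - y) = 8 + ((y + 13)*92 - y) = 8 + ((13 + y)*92 - y) = 8 + ((1196 + 92*y) - y) = 8 + (1196 + 91*y) = 1204 + 91*y)
l(b(5))/S = (1204 + 91*(2 - 1*5))/(-41370) = (1204 + 91*(2 - 5))*(-1/41370) = (1204 + 91*(-3))*(-1/41370) = (1204 - 273)*(-1/41370) = 931*(-1/41370) = -133/5910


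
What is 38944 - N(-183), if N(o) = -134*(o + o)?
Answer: -10100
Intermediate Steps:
N(o) = -268*o
38944 - N(-183) = 38944 - (-268)*(-183) = 38944 - 1*49044 = 38944 - 49044 = -10100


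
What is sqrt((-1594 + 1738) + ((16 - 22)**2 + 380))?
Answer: 4*sqrt(35) ≈ 23.664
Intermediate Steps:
sqrt((-1594 + 1738) + ((16 - 22)**2 + 380)) = sqrt(144 + ((-6)**2 + 380)) = sqrt(144 + (36 + 380)) = sqrt(144 + 416) = sqrt(560) = 4*sqrt(35)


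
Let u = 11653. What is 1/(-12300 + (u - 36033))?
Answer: -1/36680 ≈ -2.7263e-5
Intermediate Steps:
1/(-12300 + (u - 36033)) = 1/(-12300 + (11653 - 36033)) = 1/(-12300 - 24380) = 1/(-36680) = -1/36680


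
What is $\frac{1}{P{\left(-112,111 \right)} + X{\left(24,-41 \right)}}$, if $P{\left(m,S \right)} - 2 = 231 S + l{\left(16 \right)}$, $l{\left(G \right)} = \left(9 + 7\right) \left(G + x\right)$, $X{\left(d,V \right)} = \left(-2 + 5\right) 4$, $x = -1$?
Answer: $\frac{1}{25895} \approx 3.8617 \cdot 10^{-5}$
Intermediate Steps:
$X{\left(d,V \right)} = 12$ ($X{\left(d,V \right)} = 3 \cdot 4 = 12$)
$l{\left(G \right)} = -16 + 16 G$ ($l{\left(G \right)} = \left(9 + 7\right) \left(G - 1\right) = 16 \left(-1 + G\right) = -16 + 16 G$)
$P{\left(m,S \right)} = 242 + 231 S$ ($P{\left(m,S \right)} = 2 + \left(231 S + \left(-16 + 16 \cdot 16\right)\right) = 2 + \left(231 S + \left(-16 + 256\right)\right) = 2 + \left(231 S + 240\right) = 2 + \left(240 + 231 S\right) = 242 + 231 S$)
$\frac{1}{P{\left(-112,111 \right)} + X{\left(24,-41 \right)}} = \frac{1}{\left(242 + 231 \cdot 111\right) + 12} = \frac{1}{\left(242 + 25641\right) + 12} = \frac{1}{25883 + 12} = \frac{1}{25895}$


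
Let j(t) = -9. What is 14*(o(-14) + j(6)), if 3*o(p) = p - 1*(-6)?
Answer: -490/3 ≈ -163.33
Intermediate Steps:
o(p) = 2 + p/3 (o(p) = (p - 1*(-6))/3 = (p + 6)/3 = (6 + p)/3 = 2 + p/3)
14*(o(-14) + j(6)) = 14*((2 + (1/3)*(-14)) - 9) = 14*((2 - 14/3) - 9) = 14*(-8/3 - 9) = 14*(-35/3) = -490/3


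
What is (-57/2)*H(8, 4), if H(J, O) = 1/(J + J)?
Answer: -57/32 ≈ -1.7813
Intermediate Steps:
H(J, O) = 1/(2*J)
(-57/2)*H(8, 4) = (-57/2)*((½)/8) = ((½)*(-57))*((½)*(⅛)) = -57/2*1/16 = -57/32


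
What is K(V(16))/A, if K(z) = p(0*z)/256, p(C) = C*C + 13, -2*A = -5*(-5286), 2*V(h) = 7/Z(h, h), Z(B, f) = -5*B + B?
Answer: -13/3383040 ≈ -3.8427e-6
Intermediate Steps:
Z(B, f) = -4*B
V(h) = -7/(8*h) (V(h) = (7/((-4*h)))/2 = (7*(-1/(4*h)))/2 = (-7/(4*h))/2 = -7/(8*h))
A = -13215 (A = -(-5)*(-5286)/2 = -½*26430 = -13215)
p(C) = 13 + C² (p(C) = C² + 13 = 13 + C²)
K(z) = 13/256 (K(z) = (13 + (0*z)²)/256 = (13 + 0²)*(1/256) = (13 + 0)*(1/256) = 13*(1/256) = 13/256)
K(V(16))/A = (13/256)/(-13215) = (13/256)*(-1/13215) = -13/3383040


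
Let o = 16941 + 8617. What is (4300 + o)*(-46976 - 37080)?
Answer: -2509744048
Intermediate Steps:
o = 25558
(4300 + o)*(-46976 - 37080) = (4300 + 25558)*(-46976 - 37080) = 29858*(-84056) = -2509744048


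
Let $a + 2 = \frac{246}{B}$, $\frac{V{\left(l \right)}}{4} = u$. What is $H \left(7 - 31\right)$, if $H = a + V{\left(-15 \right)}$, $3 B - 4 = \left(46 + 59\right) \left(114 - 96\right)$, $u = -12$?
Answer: $\frac{1127544}{947} \approx 1190.6$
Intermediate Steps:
$V{\left(l \right)} = -48$ ($V{\left(l \right)} = 4 \left(-12\right) = -48$)
$B = \frac{1894}{3}$ ($B = \frac{4}{3} + \frac{\left(46 + 59\right) \left(114 - 96\right)}{3} = \frac{4}{3} + \frac{105 \cdot 18}{3} = \frac{4}{3} + \frac{1}{3} \cdot 1890 = \frac{4}{3} + 630 = \frac{1894}{3} \approx 631.33$)
$a = - \frac{1525}{947}$ ($a = -2 + \frac{246}{\frac{1894}{3}} = -2 + 246 \cdot \frac{3}{1894} = -2 + \frac{369}{947} = - \frac{1525}{947} \approx -1.6103$)
$H = - \frac{46981}{947}$ ($H = - \frac{1525}{947} - 48 = - \frac{46981}{947} \approx -49.61$)
$H \left(7 - 31\right) = - \frac{46981 \left(7 - 31\right)}{947} = \left(- \frac{46981}{947}\right) \left(-24\right) = \frac{1127544}{947}$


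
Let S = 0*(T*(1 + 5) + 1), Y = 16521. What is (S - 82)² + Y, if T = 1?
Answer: 23245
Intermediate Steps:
S = 0 (S = 0*(1*(1 + 5) + 1) = 0*(1*6 + 1) = 0*(6 + 1) = 0*7 = 0)
(S - 82)² + Y = (0 - 82)² + 16521 = (-82)² + 16521 = 6724 + 16521 = 23245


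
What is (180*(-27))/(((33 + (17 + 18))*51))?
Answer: -405/289 ≈ -1.4014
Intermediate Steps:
(180*(-27))/(((33 + (17 + 18))*51)) = -4860*1/(51*(33 + 35)) = -4860/(68*51) = -4860/3468 = -4860*1/3468 = -405/289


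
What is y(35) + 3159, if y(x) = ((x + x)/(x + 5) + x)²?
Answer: 72153/16 ≈ 4509.6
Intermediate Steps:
y(x) = (x + 2*x/(5 + x))² (y(x) = ((2*x)/(5 + x) + x)² = (2*x/(5 + x) + x)² = (x + 2*x/(5 + x))²)
y(35) + 3159 = 35²*(7 + 35)²/(5 + 35)² + 3159 = 1225*42²/40² + 3159 = 1225*(1/1600)*1764 + 3159 = 21609/16 + 3159 = 72153/16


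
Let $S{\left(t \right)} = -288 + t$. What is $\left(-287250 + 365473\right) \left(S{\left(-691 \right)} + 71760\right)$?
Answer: $5536702163$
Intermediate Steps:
$\left(-287250 + 365473\right) \left(S{\left(-691 \right)} + 71760\right) = \left(-287250 + 365473\right) \left(\left(-288 - 691\right) + 71760\right) = 78223 \left(-979 + 71760\right) = 78223 \cdot 70781 = 5536702163$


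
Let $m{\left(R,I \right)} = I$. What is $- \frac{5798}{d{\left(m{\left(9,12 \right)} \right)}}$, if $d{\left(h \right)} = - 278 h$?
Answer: $\frac{2899}{1668} \approx 1.738$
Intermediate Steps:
$- \frac{5798}{d{\left(m{\left(9,12 \right)} \right)}} = - \frac{5798}{\left(-278\right) 12} = - \frac{5798}{-3336} = \left(-5798\right) \left(- \frac{1}{3336}\right) = \frac{2899}{1668}$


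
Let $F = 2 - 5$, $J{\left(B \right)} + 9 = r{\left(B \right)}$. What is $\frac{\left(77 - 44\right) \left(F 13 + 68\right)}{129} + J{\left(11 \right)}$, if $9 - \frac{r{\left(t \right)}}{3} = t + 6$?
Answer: $- \frac{1100}{43} \approx -25.581$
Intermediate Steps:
$r{\left(t \right)} = 9 - 3 t$ ($r{\left(t \right)} = 27 - 3 \left(t + 6\right) = 27 - 3 \left(6 + t\right) = 27 - \left(18 + 3 t\right) = 9 - 3 t$)
$J{\left(B \right)} = - 3 B$ ($J{\left(B \right)} = -9 - \left(-9 + 3 B\right) = - 3 B$)
$F = -3$ ($F = 2 - 5 = -3$)
$\frac{\left(77 - 44\right) \left(F 13 + 68\right)}{129} + J{\left(11 \right)} = \frac{\left(77 - 44\right) \left(\left(-3\right) 13 + 68\right)}{129} - 33 = 33 \left(-39 + 68\right) \frac{1}{129} - 33 = 33 \cdot 29 \cdot \frac{1}{129} - 33 = 957 \cdot \frac{1}{129} - 33 = \frac{319}{43} - 33 = - \frac{1100}{43}$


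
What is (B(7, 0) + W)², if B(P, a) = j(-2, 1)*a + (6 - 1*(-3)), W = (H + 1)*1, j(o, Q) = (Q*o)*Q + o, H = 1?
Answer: 121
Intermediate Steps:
j(o, Q) = o + o*Q² (j(o, Q) = o*Q² + o = o + o*Q²)
W = 2 (W = (1 + 1)*1 = 2*1 = 2)
B(P, a) = 9 - 4*a (B(P, a) = (-2*(1 + 1²))*a + (6 - 1*(-3)) = (-2*(1 + 1))*a + (6 + 3) = (-2*2)*a + 9 = -4*a + 9 = 9 - 4*a)
(B(7, 0) + W)² = ((9 - 4*0) + 2)² = ((9 + 0) + 2)² = (9 + 2)² = 11² = 121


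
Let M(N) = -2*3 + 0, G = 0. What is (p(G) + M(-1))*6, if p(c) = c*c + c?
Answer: -36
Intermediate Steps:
p(c) = c + c² (p(c) = c² + c = c + c²)
M(N) = -6 (M(N) = -6 + 0 = -6)
(p(G) + M(-1))*6 = (0*(1 + 0) - 6)*6 = (0*1 - 6)*6 = (0 - 6)*6 = -6*6 = -36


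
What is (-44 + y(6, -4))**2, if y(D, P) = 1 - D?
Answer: 2401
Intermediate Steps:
(-44 + y(6, -4))**2 = (-44 + (1 - 1*6))**2 = (-44 + (1 - 6))**2 = (-44 - 5)**2 = (-49)**2 = 2401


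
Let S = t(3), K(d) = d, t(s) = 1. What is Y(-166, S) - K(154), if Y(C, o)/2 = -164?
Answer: -482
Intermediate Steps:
S = 1
Y(C, o) = -328 (Y(C, o) = 2*(-164) = -328)
Y(-166, S) - K(154) = -328 - 1*154 = -328 - 154 = -482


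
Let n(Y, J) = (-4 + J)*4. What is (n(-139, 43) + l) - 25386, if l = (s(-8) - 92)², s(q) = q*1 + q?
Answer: -13566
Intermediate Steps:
s(q) = 2*q (s(q) = q + q = 2*q)
l = 11664 (l = (2*(-8) - 92)² = (-16 - 92)² = (-108)² = 11664)
n(Y, J) = -16 + 4*J
(n(-139, 43) + l) - 25386 = ((-16 + 4*43) + 11664) - 25386 = ((-16 + 172) + 11664) - 25386 = (156 + 11664) - 25386 = 11820 - 25386 = -13566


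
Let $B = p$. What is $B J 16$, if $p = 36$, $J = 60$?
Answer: $34560$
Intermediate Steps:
$B = 36$
$B J 16 = 36 \cdot 60 \cdot 16 = 2160 \cdot 16 = 34560$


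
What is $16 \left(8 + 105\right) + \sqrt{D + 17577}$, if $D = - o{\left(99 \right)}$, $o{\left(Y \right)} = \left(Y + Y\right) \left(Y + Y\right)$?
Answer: $1808 + 9 i \sqrt{267} \approx 1808.0 + 147.06 i$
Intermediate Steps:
$o{\left(Y \right)} = 4 Y^{2}$ ($o{\left(Y \right)} = 2 Y 2 Y = 4 Y^{2}$)
$D = -39204$ ($D = - 4 \cdot 99^{2} = - 4 \cdot 9801 = \left(-1\right) 39204 = -39204$)
$16 \left(8 + 105\right) + \sqrt{D + 17577} = 16 \left(8 + 105\right) + \sqrt{-39204 + 17577} = 16 \cdot 113 + \sqrt{-21627} = 1808 + 9 i \sqrt{267}$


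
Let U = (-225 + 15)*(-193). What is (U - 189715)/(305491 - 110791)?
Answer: -29837/38940 ≈ -0.76623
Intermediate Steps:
U = 40530 (U = -210*(-193) = 40530)
(U - 189715)/(305491 - 110791) = (40530 - 189715)/(305491 - 110791) = -149185/194700 = -149185*1/194700 = -29837/38940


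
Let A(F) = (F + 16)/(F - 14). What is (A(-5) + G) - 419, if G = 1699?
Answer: 24309/19 ≈ 1279.4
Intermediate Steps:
A(F) = (16 + F)/(-14 + F)
(A(-5) + G) - 419 = ((16 - 5)/(-14 - 5) + 1699) - 419 = (11/(-19) + 1699) - 419 = (-1/19*11 + 1699) - 419 = (-11/19 + 1699) - 419 = 32270/19 - 419 = 24309/19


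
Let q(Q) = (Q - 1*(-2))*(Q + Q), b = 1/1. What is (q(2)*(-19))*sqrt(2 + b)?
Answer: -304*sqrt(3) ≈ -526.54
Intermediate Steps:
b = 1
q(Q) = 2*Q*(2 + Q) (q(Q) = (Q + 2)*(2*Q) = (2 + Q)*(2*Q) = 2*Q*(2 + Q))
(q(2)*(-19))*sqrt(2 + b) = ((2*2*(2 + 2))*(-19))*sqrt(2 + 1) = ((2*2*4)*(-19))*sqrt(3) = (16*(-19))*sqrt(3) = -304*sqrt(3)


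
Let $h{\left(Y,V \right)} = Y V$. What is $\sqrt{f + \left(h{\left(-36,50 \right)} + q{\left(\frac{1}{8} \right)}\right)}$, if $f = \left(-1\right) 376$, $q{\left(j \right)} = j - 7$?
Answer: $\frac{i \sqrt{34926}}{4} \approx 46.721 i$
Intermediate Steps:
$h{\left(Y,V \right)} = V Y$
$q{\left(j \right)} = -7 + j$ ($q{\left(j \right)} = j - 7 = -7 + j$)
$f = -376$
$\sqrt{f + \left(h{\left(-36,50 \right)} + q{\left(\frac{1}{8} \right)}\right)} = \sqrt{-376 + \left(50 \left(-36\right) - \left(7 - \frac{1}{8}\right)\right)} = \sqrt{-376 + \left(-1800 + \left(-7 + \frac{1}{8}\right)\right)} = \sqrt{-376 - \frac{14455}{8}} = \sqrt{- \frac{17463}{8}} = \frac{i \sqrt{34926}}{4}$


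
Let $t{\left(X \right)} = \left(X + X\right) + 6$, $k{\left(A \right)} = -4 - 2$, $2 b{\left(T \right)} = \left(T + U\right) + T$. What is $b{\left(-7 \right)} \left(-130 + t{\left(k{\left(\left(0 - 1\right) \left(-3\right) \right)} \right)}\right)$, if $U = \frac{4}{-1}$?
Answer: $1224$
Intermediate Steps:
$U = -4$ ($U = 4 \left(-1\right) = -4$)
$b{\left(T \right)} = -2 + T$ ($b{\left(T \right)} = \frac{\left(T - 4\right) + T}{2} = \frac{\left(-4 + T\right) + T}{2} = \frac{-4 + 2 T}{2} = -2 + T$)
$k{\left(A \right)} = -6$
$t{\left(X \right)} = 6 + 2 X$ ($t{\left(X \right)} = 2 X + 6 = 6 + 2 X$)
$b{\left(-7 \right)} \left(-130 + t{\left(k{\left(\left(0 - 1\right) \left(-3\right) \right)} \right)}\right) = \left(-2 - 7\right) \left(-130 + \left(6 + 2 \left(-6\right)\right)\right) = - 9 \left(-130 + \left(6 - 12\right)\right) = - 9 \left(-130 - 6\right) = \left(-9\right) \left(-136\right) = 1224$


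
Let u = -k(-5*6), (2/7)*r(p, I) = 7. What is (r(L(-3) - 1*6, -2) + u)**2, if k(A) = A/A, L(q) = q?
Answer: 2209/4 ≈ 552.25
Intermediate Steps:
r(p, I) = 49/2 (r(p, I) = (7/2)*7 = 49/2)
k(A) = 1
u = -1 (u = -1*1 = -1)
(r(L(-3) - 1*6, -2) + u)**2 = (49/2 - 1)**2 = (47/2)**2 = 2209/4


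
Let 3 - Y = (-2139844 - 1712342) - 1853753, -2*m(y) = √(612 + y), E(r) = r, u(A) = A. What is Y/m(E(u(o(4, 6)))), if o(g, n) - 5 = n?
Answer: -11411884*√623/623 ≈ -4.5721e+5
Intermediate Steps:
o(g, n) = 5 + n
m(y) = -√(612 + y)/2
Y = 5705942 (Y = 3 - ((-2139844 - 1712342) - 1853753) = 3 - (-3852186 - 1853753) = 3 - 1*(-5705939) = 3 + 5705939 = 5705942)
Y/m(E(u(o(4, 6)))) = 5705942/((-√(612 + (5 + 6))/2)) = 5705942/((-√(612 + 11)/2)) = 5705942/((-√623/2)) = 5705942*(-2*√623/623) = -11411884*√623/623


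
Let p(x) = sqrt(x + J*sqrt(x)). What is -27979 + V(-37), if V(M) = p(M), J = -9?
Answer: -27979 + sqrt(-37 - 9*I*sqrt(37)) ≈ -27975.0 - 7.179*I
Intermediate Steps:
p(x) = sqrt(x - 9*sqrt(x))
V(M) = sqrt(M - 9*sqrt(M))
-27979 + V(-37) = -27979 + sqrt(-37 - 9*I*sqrt(37))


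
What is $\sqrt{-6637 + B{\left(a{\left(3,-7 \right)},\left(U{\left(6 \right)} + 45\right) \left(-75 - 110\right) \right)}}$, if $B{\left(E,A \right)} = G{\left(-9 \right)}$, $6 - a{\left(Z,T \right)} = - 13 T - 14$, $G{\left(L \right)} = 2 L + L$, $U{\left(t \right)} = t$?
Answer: $14 i \sqrt{34} \approx 81.633 i$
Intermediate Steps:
$G{\left(L \right)} = 3 L$
$a{\left(Z,T \right)} = 20 + 13 T$ ($a{\left(Z,T \right)} = 6 - \left(- 13 T - 14\right) = 6 - \left(-14 - 13 T\right) = 6 + \left(14 + 13 T\right) = 20 + 13 T$)
$B{\left(E,A \right)} = -27$ ($B{\left(E,A \right)} = 3 \left(-9\right) = -27$)
$\sqrt{-6637 + B{\left(a{\left(3,-7 \right)},\left(U{\left(6 \right)} + 45\right) \left(-75 - 110\right) \right)}} = \sqrt{-6637 - 27} = \sqrt{-6664} = 14 i \sqrt{34}$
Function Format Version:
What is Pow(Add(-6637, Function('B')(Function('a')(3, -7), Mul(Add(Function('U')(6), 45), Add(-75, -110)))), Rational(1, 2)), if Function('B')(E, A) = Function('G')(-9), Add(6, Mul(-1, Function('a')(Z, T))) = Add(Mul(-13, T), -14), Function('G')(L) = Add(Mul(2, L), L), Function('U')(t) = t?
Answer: Mul(14, I, Pow(34, Rational(1, 2))) ≈ Mul(81.633, I)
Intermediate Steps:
Function('G')(L) = Mul(3, L)
Function('a')(Z, T) = Add(20, Mul(13, T)) (Function('a')(Z, T) = Add(6, Mul(-1, Add(Mul(-13, T), -14))) = Add(6, Mul(-1, Add(-14, Mul(-13, T)))) = Add(6, Add(14, Mul(13, T))) = Add(20, Mul(13, T)))
Function('B')(E, A) = -27 (Function('B')(E, A) = Mul(3, -9) = -27)
Pow(Add(-6637, Function('B')(Function('a')(3, -7), Mul(Add(Function('U')(6), 45), Add(-75, -110)))), Rational(1, 2)) = Pow(Add(-6637, -27), Rational(1, 2)) = Pow(-6664, Rational(1, 2)) = Mul(14, I, Pow(34, Rational(1, 2)))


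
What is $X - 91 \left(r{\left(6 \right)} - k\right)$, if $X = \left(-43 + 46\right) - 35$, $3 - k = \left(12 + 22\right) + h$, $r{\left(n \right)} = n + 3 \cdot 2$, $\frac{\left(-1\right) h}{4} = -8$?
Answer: $-6857$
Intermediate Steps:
$h = 32$ ($h = \left(-4\right) \left(-8\right) = 32$)
$r{\left(n \right)} = 6 + n$ ($r{\left(n \right)} = n + 6 = 6 + n$)
$k = -63$ ($k = 3 - \left(\left(12 + 22\right) + 32\right) = 3 - \left(34 + 32\right) = 3 - 66 = -63$)
$X = -32$ ($X = 3 - 35 = -32$)
$X - 91 \left(r{\left(6 \right)} - k\right) = -32 - 91 \left(\left(6 + 6\right) - -63\right) = -32 - 91 \left(12 + 63\right) = -32 - 6825 = -6857$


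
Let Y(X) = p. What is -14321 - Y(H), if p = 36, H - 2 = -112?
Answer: -14357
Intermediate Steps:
H = -110 (H = 2 - 112 = -110)
Y(X) = 36
-14321 - Y(H) = -14321 - 1*36 = -14321 - 36 = -14357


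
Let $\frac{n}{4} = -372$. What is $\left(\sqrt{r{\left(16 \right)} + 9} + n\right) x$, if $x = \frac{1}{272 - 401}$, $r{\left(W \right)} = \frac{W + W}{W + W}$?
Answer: $\frac{496}{43} - \frac{\sqrt{10}}{129} \approx 11.51$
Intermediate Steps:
$n = -1488$ ($n = 4 \left(-372\right) = -1488$)
$r{\left(W \right)} = 1$ ($r{\left(W \right)} = \frac{2 W}{2 W} = 2 W \frac{1}{2 W} = 1$)
$x = - \frac{1}{129}$ ($x = \frac{1}{-129} = - \frac{1}{129} \approx -0.0077519$)
$\left(\sqrt{r{\left(16 \right)} + 9} + n\right) x = \left(\sqrt{1 + 9} - 1488\right) \left(- \frac{1}{129}\right) = \left(\sqrt{10} - 1488\right) \left(- \frac{1}{129}\right) = \left(-1488 + \sqrt{10}\right) \left(- \frac{1}{129}\right) = \frac{496}{43} - \frac{\sqrt{10}}{129}$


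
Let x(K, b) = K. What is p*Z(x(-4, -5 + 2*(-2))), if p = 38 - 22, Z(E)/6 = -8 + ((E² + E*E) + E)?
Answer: 1920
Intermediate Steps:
Z(E) = -48 + 6*E + 12*E² (Z(E) = 6*(-8 + ((E² + E*E) + E)) = 6*(-8 + ((E² + E²) + E)) = 6*(-8 + (2*E² + E)) = 6*(-8 + (E + 2*E²)) = 6*(-8 + E + 2*E²) = -48 + 6*E + 12*E²)
p = 16
p*Z(x(-4, -5 + 2*(-2))) = 16*(-48 + 6*(-4) + 12*(-4)²) = 16*(-48 - 24 + 12*16) = 16*(-48 - 24 + 192) = 16*120 = 1920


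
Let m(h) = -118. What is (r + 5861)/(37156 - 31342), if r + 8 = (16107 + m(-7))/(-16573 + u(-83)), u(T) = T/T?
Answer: 96979927/96349608 ≈ 1.0065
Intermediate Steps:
u(T) = 1
r = -148565/16572 (r = -8 + (16107 - 118)/(-16573 + 1) = -8 + 15989/(-16572) = -8 + 15989*(-1/16572) = -8 - 15989/16572 = -148565/16572 ≈ -8.9648)
(r + 5861)/(37156 - 31342) = (-148565/16572 + 5861)/(37156 - 31342) = (96979927/16572)/5814 = (96979927/16572)*(1/5814) = 96979927/96349608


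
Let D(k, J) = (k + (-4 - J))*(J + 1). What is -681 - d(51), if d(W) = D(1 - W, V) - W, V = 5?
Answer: -276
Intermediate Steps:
D(k, J) = (1 + J)*(-4 + k - J) (D(k, J) = (-4 + k - J)*(1 + J) = (1 + J)*(-4 + k - J))
d(W) = -48 - 7*W (d(W) = (-4 + (1 - W) - 1*5**2 - 5*5 + 5*(1 - W)) - W = (-4 + (1 - W) - 1*25 - 25 + (5 - 5*W)) - W = (-4 + (1 - W) - 25 - 25 + (5 - 5*W)) - W = (-48 - 6*W) - W = -48 - 7*W)
-681 - d(51) = -681 - (-48 - 7*51) = -681 - (-48 - 357) = -681 - 1*(-405) = -681 + 405 = -276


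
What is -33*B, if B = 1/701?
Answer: -33/701 ≈ -0.047076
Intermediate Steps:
B = 1/701 ≈ 0.0014265
-33*B = -33*1/701 = -33/701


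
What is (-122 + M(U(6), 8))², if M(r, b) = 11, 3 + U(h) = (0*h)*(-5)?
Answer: 12321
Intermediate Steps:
U(h) = -3 (U(h) = -3 + (0*h)*(-5) = -3 + 0*(-5) = -3 + 0 = -3)
(-122 + M(U(6), 8))² = (-122 + 11)² = (-111)² = 12321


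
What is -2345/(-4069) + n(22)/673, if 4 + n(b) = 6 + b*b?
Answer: 3555719/2738437 ≈ 1.2984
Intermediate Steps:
n(b) = 2 + b² (n(b) = -4 + (6 + b*b) = -4 + (6 + b²) = 2 + b²)
-2345/(-4069) + n(22)/673 = -2345/(-4069) + (2 + 22²)/673 = -2345*(-1/4069) + (2 + 484)*(1/673) = 2345/4069 + 486*(1/673) = 2345/4069 + 486/673 = 3555719/2738437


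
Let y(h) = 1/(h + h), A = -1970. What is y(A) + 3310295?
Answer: 13042562299/3940 ≈ 3.3103e+6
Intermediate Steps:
y(h) = 1/(2*h)
y(A) + 3310295 = (1/2)/(-1970) + 3310295 = (1/2)*(-1/1970) + 3310295 = -1/3940 + 3310295 = 13042562299/3940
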